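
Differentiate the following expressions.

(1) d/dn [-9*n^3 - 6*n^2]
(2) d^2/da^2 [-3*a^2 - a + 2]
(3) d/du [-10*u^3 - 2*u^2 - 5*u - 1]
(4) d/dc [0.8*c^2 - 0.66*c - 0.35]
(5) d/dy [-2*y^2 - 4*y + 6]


(1) = 3*n*(-9*n - 4)
(2) = -6
(3) = -30*u^2 - 4*u - 5
(4) = 1.6*c - 0.66
(5) = -4*y - 4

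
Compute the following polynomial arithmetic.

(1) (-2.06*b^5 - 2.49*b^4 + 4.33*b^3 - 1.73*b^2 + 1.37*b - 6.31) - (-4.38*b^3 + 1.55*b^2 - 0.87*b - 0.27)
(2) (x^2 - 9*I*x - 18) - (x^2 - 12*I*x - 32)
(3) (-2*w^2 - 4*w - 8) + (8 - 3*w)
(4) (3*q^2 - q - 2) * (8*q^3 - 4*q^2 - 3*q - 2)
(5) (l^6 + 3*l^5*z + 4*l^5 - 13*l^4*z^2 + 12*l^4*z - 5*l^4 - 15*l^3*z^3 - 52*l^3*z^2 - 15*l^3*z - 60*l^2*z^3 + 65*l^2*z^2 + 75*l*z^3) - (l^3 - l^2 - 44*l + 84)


(1) = -2.06*b^5 - 2.49*b^4 + 8.71*b^3 - 3.28*b^2 + 2.24*b - 6.04
(2) = 3*I*x + 14
(3) = -2*w^2 - 7*w
(4) = 24*q^5 - 20*q^4 - 21*q^3 + 5*q^2 + 8*q + 4
(5) = l^6 + 3*l^5*z + 4*l^5 - 13*l^4*z^2 + 12*l^4*z - 5*l^4 - 15*l^3*z^3 - 52*l^3*z^2 - 15*l^3*z - l^3 - 60*l^2*z^3 + 65*l^2*z^2 + l^2 + 75*l*z^3 + 44*l - 84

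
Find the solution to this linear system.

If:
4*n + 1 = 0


Then:
n = -1/4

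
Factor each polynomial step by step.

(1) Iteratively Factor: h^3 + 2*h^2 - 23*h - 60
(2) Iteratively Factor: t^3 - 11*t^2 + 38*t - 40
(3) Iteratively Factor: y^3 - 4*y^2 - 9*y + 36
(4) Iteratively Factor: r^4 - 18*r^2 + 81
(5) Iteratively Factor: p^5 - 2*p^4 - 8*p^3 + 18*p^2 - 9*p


(1) = (h + 3)*(h^2 - h - 20) = (h - 5)*(h + 3)*(h + 4)
(2) = (t - 5)*(t^2 - 6*t + 8) = (t - 5)*(t - 4)*(t - 2)
(3) = (y + 3)*(y^2 - 7*y + 12) = (y - 3)*(y + 3)*(y - 4)
(4) = (r + 3)*(r^3 - 3*r^2 - 9*r + 27) = (r - 3)*(r + 3)*(r^2 - 9) = (r - 3)^2*(r + 3)*(r + 3)
(5) = (p)*(p^4 - 2*p^3 - 8*p^2 + 18*p - 9) = p*(p - 3)*(p^3 + p^2 - 5*p + 3) = p*(p - 3)*(p + 3)*(p^2 - 2*p + 1) = p*(p - 3)*(p - 1)*(p + 3)*(p - 1)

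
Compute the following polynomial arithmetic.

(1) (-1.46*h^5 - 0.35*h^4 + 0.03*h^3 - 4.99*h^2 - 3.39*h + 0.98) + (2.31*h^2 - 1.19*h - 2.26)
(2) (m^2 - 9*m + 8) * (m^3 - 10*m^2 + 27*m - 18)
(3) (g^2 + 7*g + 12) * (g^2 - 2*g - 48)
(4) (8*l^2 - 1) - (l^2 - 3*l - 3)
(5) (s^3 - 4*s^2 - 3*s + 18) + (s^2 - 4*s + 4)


(1) = -1.46*h^5 - 0.35*h^4 + 0.03*h^3 - 2.68*h^2 - 4.58*h - 1.28
(2) = m^5 - 19*m^4 + 125*m^3 - 341*m^2 + 378*m - 144
(3) = g^4 + 5*g^3 - 50*g^2 - 360*g - 576
(4) = 7*l^2 + 3*l + 2
(5) = s^3 - 3*s^2 - 7*s + 22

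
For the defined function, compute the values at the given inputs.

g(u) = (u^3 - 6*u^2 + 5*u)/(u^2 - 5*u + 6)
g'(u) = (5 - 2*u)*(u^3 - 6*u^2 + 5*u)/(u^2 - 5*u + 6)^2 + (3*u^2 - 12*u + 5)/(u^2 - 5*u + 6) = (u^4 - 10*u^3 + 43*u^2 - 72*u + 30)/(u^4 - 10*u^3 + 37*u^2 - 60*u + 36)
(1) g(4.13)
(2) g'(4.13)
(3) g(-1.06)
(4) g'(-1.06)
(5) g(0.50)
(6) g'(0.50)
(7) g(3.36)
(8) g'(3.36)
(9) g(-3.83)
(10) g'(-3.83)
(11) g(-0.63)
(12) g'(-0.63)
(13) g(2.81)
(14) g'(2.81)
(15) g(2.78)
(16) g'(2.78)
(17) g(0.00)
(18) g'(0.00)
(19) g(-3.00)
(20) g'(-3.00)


(1) = -4.67
(2) = 9.08
(3) = -1.07
(4) = 1.09
(5) = 0.30
(6) = 0.25
(7) = -26.56
(8) = 90.35
(9) = -4.10
(10) = 1.08
(11) = -0.61
(12) = 1.04
(13) = 72.38
(14) = 324.27
(15) = 64.02
(16) = 239.07
(17) = 0.00
(18) = 0.83
(19) = -3.20
(20) = 1.09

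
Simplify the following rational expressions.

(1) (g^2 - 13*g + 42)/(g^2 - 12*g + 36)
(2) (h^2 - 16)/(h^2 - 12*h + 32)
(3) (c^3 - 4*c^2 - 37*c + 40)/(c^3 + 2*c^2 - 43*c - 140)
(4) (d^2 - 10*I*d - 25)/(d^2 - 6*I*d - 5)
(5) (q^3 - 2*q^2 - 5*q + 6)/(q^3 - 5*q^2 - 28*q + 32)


(1) = (g - 7)/(g - 6)
(2) = (h + 4)/(h - 8)
(3) = (c^2 - 9*c + 8)/(c^2 - 3*c - 28)
(4) = (d - 5*I)/(d - I)
(5) = (q^2 - q - 6)/(q^2 - 4*q - 32)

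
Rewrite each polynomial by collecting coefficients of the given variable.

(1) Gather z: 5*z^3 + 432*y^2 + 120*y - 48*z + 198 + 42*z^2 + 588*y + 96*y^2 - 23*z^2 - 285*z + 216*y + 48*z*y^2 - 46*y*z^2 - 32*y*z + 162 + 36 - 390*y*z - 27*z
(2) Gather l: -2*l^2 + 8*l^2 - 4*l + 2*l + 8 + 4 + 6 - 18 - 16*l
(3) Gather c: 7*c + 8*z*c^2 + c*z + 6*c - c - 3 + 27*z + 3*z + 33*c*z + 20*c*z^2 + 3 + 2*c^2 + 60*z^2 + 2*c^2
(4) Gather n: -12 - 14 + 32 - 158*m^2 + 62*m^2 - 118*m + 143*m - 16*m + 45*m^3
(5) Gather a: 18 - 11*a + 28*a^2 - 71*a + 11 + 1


(1) = 528*y^2 + 924*y + 5*z^3 + z^2*(19 - 46*y) + z*(48*y^2 - 422*y - 360) + 396
(2) = 6*l^2 - 18*l
(3) = c^2*(8*z + 4) + c*(20*z^2 + 34*z + 12) + 60*z^2 + 30*z
(4) = 45*m^3 - 96*m^2 + 9*m + 6
(5) = 28*a^2 - 82*a + 30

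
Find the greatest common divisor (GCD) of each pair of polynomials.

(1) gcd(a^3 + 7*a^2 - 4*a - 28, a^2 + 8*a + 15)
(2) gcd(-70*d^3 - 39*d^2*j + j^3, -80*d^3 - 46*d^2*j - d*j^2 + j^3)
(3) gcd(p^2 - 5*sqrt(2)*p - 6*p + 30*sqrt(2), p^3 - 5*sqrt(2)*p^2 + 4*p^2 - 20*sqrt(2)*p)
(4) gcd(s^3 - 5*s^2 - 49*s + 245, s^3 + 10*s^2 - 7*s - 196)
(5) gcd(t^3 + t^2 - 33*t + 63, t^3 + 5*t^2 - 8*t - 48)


(1) = 1
(2) = gcd((-7*d + j)*(2*d + j)*(5*d + j), (-8*d + j)*(2*d + j)*(5*d + j)) = 10*d^2 + 7*d*j + j^2
(3) = gcd((p - 6)*(p - 5*sqrt(2)), p*(p + 4)*(p - 5*sqrt(2))) = p - 5*sqrt(2)
(4) = gcd((s - 7)*(s - 5)*(s + 7), (s - 4)*(s + 7)^2) = s + 7
(5) = t - 3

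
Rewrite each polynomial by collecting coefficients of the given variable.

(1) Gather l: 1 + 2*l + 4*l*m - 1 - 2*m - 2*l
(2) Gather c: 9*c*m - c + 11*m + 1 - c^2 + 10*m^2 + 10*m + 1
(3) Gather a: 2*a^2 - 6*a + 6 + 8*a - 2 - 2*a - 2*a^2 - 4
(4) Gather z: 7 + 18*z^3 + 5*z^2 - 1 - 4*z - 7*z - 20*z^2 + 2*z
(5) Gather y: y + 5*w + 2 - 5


(1) = 4*l*m - 2*m
(2) = -c^2 + c*(9*m - 1) + 10*m^2 + 21*m + 2
(3) = 0
(4) = 18*z^3 - 15*z^2 - 9*z + 6
(5) = 5*w + y - 3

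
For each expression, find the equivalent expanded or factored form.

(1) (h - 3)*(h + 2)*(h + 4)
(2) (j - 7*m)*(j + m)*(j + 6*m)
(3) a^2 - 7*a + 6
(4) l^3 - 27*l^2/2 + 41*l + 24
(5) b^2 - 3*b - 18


(1) = h^3 + 3*h^2 - 10*h - 24
(2) = j^3 - 43*j*m^2 - 42*m^3
(3) = (a - 6)*(a - 1)
(4) = (l - 8)*(l - 6)*(l + 1/2)
(5) = (b - 6)*(b + 3)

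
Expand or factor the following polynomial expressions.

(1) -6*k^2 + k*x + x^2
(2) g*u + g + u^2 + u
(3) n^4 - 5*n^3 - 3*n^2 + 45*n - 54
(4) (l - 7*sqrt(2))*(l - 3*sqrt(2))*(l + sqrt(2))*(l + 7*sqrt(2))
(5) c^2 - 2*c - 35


(1) = (-2*k + x)*(3*k + x)
(2) = (g + u)*(u + 1)
(3) = (n - 3)^2*(n - 2)*(n + 3)
(4) = l^4 - 2*sqrt(2)*l^3 - 104*l^2 + 196*sqrt(2)*l + 588
(5) = (c - 7)*(c + 5)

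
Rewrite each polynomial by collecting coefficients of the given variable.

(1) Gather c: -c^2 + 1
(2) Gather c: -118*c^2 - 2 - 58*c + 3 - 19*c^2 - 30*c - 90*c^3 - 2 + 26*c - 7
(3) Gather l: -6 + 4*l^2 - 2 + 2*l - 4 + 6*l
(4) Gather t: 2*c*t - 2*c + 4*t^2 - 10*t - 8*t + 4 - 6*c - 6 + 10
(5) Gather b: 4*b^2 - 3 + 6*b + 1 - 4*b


(1) = 1 - c^2
(2) = -90*c^3 - 137*c^2 - 62*c - 8
(3) = 4*l^2 + 8*l - 12
(4) = -8*c + 4*t^2 + t*(2*c - 18) + 8
(5) = 4*b^2 + 2*b - 2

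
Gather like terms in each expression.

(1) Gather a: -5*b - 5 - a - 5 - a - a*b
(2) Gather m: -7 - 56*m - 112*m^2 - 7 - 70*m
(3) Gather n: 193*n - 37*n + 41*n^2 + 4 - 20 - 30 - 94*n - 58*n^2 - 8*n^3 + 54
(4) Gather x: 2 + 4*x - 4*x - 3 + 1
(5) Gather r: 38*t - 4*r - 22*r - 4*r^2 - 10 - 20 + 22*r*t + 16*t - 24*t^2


(1) = a*(-b - 2) - 5*b - 10
(2) = -112*m^2 - 126*m - 14
(3) = -8*n^3 - 17*n^2 + 62*n + 8
(4) = 0
(5) = -4*r^2 + r*(22*t - 26) - 24*t^2 + 54*t - 30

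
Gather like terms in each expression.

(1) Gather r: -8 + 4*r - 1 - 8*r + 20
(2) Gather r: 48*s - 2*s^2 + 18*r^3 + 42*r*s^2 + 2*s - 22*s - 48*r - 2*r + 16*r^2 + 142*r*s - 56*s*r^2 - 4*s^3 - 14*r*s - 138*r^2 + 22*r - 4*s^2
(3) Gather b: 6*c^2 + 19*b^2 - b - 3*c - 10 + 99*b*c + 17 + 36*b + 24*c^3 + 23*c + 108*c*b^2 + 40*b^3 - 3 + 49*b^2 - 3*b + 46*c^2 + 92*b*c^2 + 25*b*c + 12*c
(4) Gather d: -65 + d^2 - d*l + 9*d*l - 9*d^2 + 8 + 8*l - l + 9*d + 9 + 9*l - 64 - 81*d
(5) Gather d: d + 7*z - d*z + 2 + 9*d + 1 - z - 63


(1) = 11 - 4*r
(2) = 18*r^3 + r^2*(-56*s - 122) + r*(42*s^2 + 128*s - 28) - 4*s^3 - 6*s^2 + 28*s
(3) = 40*b^3 + b^2*(108*c + 68) + b*(92*c^2 + 124*c + 32) + 24*c^3 + 52*c^2 + 32*c + 4
(4) = -8*d^2 + d*(8*l - 72) + 16*l - 112
(5) = d*(10 - z) + 6*z - 60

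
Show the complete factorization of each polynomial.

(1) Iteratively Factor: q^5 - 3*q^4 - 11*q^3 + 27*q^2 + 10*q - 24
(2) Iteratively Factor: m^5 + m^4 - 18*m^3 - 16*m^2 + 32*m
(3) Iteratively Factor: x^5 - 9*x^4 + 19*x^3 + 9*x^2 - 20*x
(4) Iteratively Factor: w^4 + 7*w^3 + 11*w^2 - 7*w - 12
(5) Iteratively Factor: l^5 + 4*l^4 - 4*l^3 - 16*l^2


(1) = (q - 2)*(q^4 - q^3 - 13*q^2 + q + 12) = (q - 4)*(q - 2)*(q^3 + 3*q^2 - q - 3) = (q - 4)*(q - 2)*(q + 1)*(q^2 + 2*q - 3) = (q - 4)*(q - 2)*(q - 1)*(q + 1)*(q + 3)
(2) = (m + 2)*(m^4 - m^3 - 16*m^2 + 16*m) = m*(m + 2)*(m^3 - m^2 - 16*m + 16) = m*(m - 1)*(m + 2)*(m^2 - 16) = m*(m - 4)*(m - 1)*(m + 2)*(m + 4)
(3) = (x - 4)*(x^4 - 5*x^3 - x^2 + 5*x) = (x - 4)*(x + 1)*(x^3 - 6*x^2 + 5*x) = (x - 4)*(x - 1)*(x + 1)*(x^2 - 5*x) = x*(x - 4)*(x - 1)*(x + 1)*(x - 5)
(4) = (w - 1)*(w^3 + 8*w^2 + 19*w + 12) = (w - 1)*(w + 4)*(w^2 + 4*w + 3) = (w - 1)*(w + 3)*(w + 4)*(w + 1)
(5) = (l + 4)*(l^4 - 4*l^2) = l*(l + 4)*(l^3 - 4*l) = l*(l + 2)*(l + 4)*(l^2 - 2*l) = l*(l - 2)*(l + 2)*(l + 4)*(l)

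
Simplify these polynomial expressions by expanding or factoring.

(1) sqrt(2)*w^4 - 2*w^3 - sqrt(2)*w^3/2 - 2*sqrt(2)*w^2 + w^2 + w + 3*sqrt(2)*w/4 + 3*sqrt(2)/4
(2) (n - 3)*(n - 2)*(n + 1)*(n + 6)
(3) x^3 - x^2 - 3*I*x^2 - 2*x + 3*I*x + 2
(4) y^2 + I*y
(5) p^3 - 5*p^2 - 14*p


(1) = (w - 1)*(w - 3*sqrt(2)/2)*(w + sqrt(2)/2)*(sqrt(2)*w + sqrt(2)/2)
(2) = n^4 + 2*n^3 - 23*n^2 + 12*n + 36
(3) = (x - 1)*(x - 2*I)*(x - I)
(4) = y*(y + I)
(5) = p*(p - 7)*(p + 2)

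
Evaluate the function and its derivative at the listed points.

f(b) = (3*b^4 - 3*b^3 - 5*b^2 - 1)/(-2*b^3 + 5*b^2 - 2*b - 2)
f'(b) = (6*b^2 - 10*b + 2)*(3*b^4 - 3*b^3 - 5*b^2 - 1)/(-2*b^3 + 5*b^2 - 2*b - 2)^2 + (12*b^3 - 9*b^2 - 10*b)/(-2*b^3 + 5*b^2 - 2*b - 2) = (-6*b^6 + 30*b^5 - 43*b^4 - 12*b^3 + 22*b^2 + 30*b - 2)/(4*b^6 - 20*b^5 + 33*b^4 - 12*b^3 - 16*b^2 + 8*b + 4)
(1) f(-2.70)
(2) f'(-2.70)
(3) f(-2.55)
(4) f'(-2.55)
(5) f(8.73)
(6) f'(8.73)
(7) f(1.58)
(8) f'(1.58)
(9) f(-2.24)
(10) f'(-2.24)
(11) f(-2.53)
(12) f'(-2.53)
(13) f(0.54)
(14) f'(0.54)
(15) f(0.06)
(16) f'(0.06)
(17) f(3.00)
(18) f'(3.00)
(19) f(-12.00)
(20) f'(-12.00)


(1) = 2.29
(2) = -1.37
(3) = 2.08
(4) = -1.36
(5) = -15.53
(6) = -1.48
(7) = 11.68
(8) = -40.29
(9) = 1.66
(10) = -1.34
(11) = 2.05
(12) = -1.36
(13) = 1.38
(14) = 4.34
(15) = 0.48
(16) = -0.03
(17) = -6.82
(18) = -2.09
(19) = 15.88
(20) = -1.49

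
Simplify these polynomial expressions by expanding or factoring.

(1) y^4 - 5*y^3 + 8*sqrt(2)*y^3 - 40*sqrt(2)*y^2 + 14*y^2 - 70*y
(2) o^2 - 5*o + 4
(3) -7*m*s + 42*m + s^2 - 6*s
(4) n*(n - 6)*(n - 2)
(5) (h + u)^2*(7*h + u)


(1) = y*(y - 5)*(y + sqrt(2))*(y + 7*sqrt(2))
(2) = (o - 4)*(o - 1)
(3) = (-7*m + s)*(s - 6)
(4) = n^3 - 8*n^2 + 12*n
(5) = 7*h^3 + 15*h^2*u + 9*h*u^2 + u^3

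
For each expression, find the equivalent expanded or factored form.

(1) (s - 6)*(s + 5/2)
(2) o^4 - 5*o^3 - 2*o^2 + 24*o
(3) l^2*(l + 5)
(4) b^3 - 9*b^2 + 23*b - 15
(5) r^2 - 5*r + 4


(1) = s^2 - 7*s/2 - 15
(2) = o*(o - 4)*(o - 3)*(o + 2)
(3) = l^3 + 5*l^2
(4) = (b - 5)*(b - 3)*(b - 1)
(5) = (r - 4)*(r - 1)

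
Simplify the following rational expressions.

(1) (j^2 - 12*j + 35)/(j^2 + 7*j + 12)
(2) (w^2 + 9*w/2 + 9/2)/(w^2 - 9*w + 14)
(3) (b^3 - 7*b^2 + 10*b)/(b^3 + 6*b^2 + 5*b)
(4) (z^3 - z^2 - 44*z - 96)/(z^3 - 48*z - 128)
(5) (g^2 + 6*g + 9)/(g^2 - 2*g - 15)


(1) = (j^2 - 12*j + 35)/(j^2 + 7*j + 12)
(2) = (2*w^2 + 9*w + 9)/(2*w^2 - 18*w + 28)
(3) = (b^2 - 7*b + 10)/(b^2 + 6*b + 5)
(4) = (z + 3)/(z + 4)
(5) = (g + 3)/(g - 5)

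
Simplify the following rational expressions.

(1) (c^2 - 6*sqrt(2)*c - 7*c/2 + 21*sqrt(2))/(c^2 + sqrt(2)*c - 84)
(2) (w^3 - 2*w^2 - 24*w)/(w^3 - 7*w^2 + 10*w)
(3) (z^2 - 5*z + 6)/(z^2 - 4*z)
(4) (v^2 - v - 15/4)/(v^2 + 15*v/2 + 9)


(1) = (2*c - 7)/(2*c + 14*sqrt(2))
(2) = (w^2 - 2*w - 24)/(w^2 - 7*w + 10)
(3) = (z^2 - 5*z + 6)/(z^2 - 4*z)
(4) = (2*v - 5)/(2*v + 12)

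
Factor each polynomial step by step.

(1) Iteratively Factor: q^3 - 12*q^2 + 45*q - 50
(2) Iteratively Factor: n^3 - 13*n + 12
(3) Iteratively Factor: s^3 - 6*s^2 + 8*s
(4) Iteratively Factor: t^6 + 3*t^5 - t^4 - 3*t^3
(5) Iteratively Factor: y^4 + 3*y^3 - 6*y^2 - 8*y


(1) = (q - 5)*(q^2 - 7*q + 10) = (q - 5)*(q - 2)*(q - 5)
(2) = (n - 1)*(n^2 + n - 12) = (n - 3)*(n - 1)*(n + 4)
(3) = (s - 4)*(s^2 - 2*s) = s*(s - 4)*(s - 2)
(4) = (t)*(t^5 + 3*t^4 - t^3 - 3*t^2) = t*(t - 1)*(t^4 + 4*t^3 + 3*t^2) = t^2*(t - 1)*(t^3 + 4*t^2 + 3*t) = t^2*(t - 1)*(t + 1)*(t^2 + 3*t) = t^3*(t - 1)*(t + 1)*(t + 3)
(5) = (y + 1)*(y^3 + 2*y^2 - 8*y) = (y + 1)*(y + 4)*(y^2 - 2*y) = y*(y + 1)*(y + 4)*(y - 2)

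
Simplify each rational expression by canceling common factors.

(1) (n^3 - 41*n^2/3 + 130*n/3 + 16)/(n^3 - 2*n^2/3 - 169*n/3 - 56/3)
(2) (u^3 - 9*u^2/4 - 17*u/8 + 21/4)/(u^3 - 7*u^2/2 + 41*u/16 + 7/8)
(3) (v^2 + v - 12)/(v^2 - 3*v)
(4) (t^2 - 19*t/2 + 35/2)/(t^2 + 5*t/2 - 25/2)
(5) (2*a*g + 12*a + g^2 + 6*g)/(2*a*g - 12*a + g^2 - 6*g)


(1) = (n - 6)/(n + 7)
(2) = (4*u + 6)/(4*u + 1)
(3) = (v + 4)/v
(4) = (t - 7)/(t + 5)
(5) = (g + 6)/(g - 6)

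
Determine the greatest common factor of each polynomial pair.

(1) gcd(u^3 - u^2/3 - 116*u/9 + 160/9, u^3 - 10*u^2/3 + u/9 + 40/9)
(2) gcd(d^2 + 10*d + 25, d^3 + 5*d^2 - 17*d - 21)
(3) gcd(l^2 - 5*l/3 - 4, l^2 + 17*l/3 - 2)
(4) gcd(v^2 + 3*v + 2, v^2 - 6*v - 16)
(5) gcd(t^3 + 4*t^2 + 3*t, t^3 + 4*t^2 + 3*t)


(1) = u^2 - 13*u/3 + 40/9
(2) = 1
(3) = 1
(4) = gcd((v + 1)*(v + 2), (v - 8)*(v + 2)) = v + 2
(5) = gcd(t*(t + 1)*(t + 3), t*(t + 1)*(t + 3)) = t^3 + 4*t^2 + 3*t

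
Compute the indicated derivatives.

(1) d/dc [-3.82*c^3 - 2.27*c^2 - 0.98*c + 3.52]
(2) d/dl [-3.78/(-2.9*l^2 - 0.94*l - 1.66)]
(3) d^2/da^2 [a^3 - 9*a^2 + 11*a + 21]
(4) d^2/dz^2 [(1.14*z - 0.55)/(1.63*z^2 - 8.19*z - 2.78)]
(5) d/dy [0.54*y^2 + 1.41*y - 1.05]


(1) = -11.46*c^2 - 4.54*c - 0.98
(2) = (-21.924*l - 3.5532)/(2.9*l^2 + 0.94*l + 1.66)^2
(3) = 6*a - 18
(4) = ((20.4662 - 11.1492*z)*(-1.63*z^2 + 8.19*z + 2.78) - (1.14*z - 0.55)*(3.26*z - 8.19)*(6.52*z - 16.38))/(-1.63*z^2 + 8.19*z + 2.78)^3
(5) = 1.08*y + 1.41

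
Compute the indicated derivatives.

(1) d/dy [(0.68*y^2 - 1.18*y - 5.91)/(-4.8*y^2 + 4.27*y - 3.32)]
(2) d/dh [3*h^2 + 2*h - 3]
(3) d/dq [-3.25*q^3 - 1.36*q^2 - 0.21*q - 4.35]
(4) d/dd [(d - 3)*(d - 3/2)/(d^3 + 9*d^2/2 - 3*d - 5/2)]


(1) = (-2.7604*y^2 - 61.2512*y + 29.1533)/(23.04*y^4 - 40.992*y^3 + 50.1049*y^2 - 28.3528*y + 11.0224)
(2) = 6*h + 2
(3) = -9.75*q^2 - 2.72*q - 0.21
(4) = (-4*d^4 + 36*d^3 + 15*d^2 - 182*d + 99)/(4*d^6 + 36*d^5 + 57*d^4 - 128*d^3 - 54*d^2 + 60*d + 25)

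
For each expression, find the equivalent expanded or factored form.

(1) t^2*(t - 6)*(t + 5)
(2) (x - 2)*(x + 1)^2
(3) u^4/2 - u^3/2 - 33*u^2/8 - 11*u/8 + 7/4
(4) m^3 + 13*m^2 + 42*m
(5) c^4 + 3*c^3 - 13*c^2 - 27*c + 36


(1) = t^4 - t^3 - 30*t^2
(2) = x^3 - 3*x - 2
(3) = (u/2 + 1)*(u - 7/2)*(u - 1/2)*(u + 1)
(4) = m*(m + 6)*(m + 7)
(5) = (c - 3)*(c - 1)*(c + 3)*(c + 4)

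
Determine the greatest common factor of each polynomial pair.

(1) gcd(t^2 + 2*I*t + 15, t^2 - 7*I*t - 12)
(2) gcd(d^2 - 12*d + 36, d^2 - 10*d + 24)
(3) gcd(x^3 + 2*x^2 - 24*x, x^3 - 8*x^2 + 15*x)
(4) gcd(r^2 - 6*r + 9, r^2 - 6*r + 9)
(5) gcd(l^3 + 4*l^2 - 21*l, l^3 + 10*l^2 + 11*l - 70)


(1) = gcd((t - 3*I)*(t + 5*I), (t - 4*I)*(t - 3*I)) = t - 3*I
(2) = gcd((d - 6)^2, (d - 6)*(d - 4)) = d - 6
(3) = gcd(x*(x - 4)*(x + 6), x*(x - 5)*(x - 3)) = x
(4) = r^2 - 6*r + 9
(5) = gcd(l*(l - 3)*(l + 7), (l - 2)*(l + 5)*(l + 7)) = l + 7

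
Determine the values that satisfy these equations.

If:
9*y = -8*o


Then:
o = -9*y/8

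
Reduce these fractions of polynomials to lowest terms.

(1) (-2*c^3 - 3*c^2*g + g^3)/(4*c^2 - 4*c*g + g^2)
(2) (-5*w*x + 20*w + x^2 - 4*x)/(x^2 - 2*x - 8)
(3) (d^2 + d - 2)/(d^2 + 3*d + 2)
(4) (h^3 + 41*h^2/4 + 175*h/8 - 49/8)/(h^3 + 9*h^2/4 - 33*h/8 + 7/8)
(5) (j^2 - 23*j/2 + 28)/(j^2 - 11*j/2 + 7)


(1) = (-c^2 - 2*c*g - g^2)/(2*c - g)
(2) = (-5*w + x)/(x + 2)
(3) = (d - 1)/(d + 1)
(4) = (h + 7)/(h - 1)
(5) = (j - 8)/(j - 2)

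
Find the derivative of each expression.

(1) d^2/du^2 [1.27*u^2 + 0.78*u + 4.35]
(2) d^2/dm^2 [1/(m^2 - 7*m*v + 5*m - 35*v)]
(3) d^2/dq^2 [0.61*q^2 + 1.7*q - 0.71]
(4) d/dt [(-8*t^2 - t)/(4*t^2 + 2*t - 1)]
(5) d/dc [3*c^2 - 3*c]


(1) = 2.54000000000000
(2) = 2*(-m^2 + 7*m*v - 5*m + 35*v + (2*m - 7*v + 5)^2)/(m^2 - 7*m*v + 5*m - 35*v)^3
(3) = 1.22000000000000
(4) = (-12*t^2 + 16*t + 1)/(16*t^4 + 16*t^3 - 4*t^2 - 4*t + 1)
(5) = 6*c - 3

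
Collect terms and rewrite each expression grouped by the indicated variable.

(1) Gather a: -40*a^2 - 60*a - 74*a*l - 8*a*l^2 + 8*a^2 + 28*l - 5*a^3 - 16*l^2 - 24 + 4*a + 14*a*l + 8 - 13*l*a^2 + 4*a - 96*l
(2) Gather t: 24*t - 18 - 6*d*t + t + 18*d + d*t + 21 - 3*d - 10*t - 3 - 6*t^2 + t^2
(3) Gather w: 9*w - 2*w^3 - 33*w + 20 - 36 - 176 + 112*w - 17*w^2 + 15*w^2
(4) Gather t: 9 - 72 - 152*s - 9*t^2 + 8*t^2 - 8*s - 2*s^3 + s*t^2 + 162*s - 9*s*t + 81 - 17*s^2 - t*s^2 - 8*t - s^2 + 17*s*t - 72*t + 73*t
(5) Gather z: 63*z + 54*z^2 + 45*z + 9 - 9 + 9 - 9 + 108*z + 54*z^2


(1) = -5*a^3 + a^2*(-13*l - 32) + a*(-8*l^2 - 60*l - 52) - 16*l^2 - 68*l - 16
(2) = 15*d - 5*t^2 + t*(15 - 5*d)
(3) = -2*w^3 - 2*w^2 + 88*w - 192
(4) = -2*s^3 - 18*s^2 + 2*s + t^2*(s - 1) + t*(-s^2 + 8*s - 7) + 18
(5) = 108*z^2 + 216*z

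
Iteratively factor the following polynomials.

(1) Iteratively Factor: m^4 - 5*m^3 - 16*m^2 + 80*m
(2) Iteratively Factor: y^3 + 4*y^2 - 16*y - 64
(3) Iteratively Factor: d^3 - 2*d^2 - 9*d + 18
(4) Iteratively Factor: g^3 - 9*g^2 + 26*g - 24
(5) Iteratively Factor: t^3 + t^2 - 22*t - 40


(1) = (m - 4)*(m^3 - m^2 - 20*m) = m*(m - 4)*(m^2 - m - 20) = m*(m - 5)*(m - 4)*(m + 4)
(2) = (y + 4)*(y^2 - 16) = (y + 4)^2*(y - 4)
(3) = (d + 3)*(d^2 - 5*d + 6) = (d - 2)*(d + 3)*(d - 3)
(4) = (g - 2)*(g^2 - 7*g + 12) = (g - 4)*(g - 2)*(g - 3)
(5) = (t + 2)*(t^2 - t - 20) = (t - 5)*(t + 2)*(t + 4)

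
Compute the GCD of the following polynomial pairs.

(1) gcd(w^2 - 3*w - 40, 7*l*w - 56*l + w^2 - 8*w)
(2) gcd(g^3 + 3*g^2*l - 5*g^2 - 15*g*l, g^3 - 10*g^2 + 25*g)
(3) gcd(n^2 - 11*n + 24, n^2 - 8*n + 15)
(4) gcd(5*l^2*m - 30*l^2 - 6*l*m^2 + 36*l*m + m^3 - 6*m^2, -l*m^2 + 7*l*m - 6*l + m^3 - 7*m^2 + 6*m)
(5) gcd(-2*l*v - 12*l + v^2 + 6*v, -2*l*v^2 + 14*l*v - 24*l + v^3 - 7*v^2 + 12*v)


(1) = gcd((w - 8)*(w + 5), (7*l + w)*(w - 8)) = w - 8
(2) = g^2 - 5*g
(3) = gcd((n - 8)*(n - 3), (n - 5)*(n - 3)) = n - 3
(4) = gcd((-5*l + m)*(-l + m)*(m - 6), (-l + m)*(m - 6)*(m - 1)) = l*m - 6*l - m^2 + 6*m
(5) = -2*l + v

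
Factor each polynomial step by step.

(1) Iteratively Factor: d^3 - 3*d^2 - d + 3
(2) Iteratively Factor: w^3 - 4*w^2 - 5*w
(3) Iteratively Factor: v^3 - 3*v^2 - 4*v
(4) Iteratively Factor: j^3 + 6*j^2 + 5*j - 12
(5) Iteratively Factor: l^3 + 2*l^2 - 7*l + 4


(1) = (d - 1)*(d^2 - 2*d - 3) = (d - 1)*(d + 1)*(d - 3)
(2) = (w - 5)*(w^2 + w) = (w - 5)*(w + 1)*(w)
(3) = (v - 4)*(v^2 + v) = v*(v - 4)*(v + 1)
(4) = (j + 4)*(j^2 + 2*j - 3) = (j + 3)*(j + 4)*(j - 1)
(5) = (l - 1)*(l^2 + 3*l - 4) = (l - 1)*(l + 4)*(l - 1)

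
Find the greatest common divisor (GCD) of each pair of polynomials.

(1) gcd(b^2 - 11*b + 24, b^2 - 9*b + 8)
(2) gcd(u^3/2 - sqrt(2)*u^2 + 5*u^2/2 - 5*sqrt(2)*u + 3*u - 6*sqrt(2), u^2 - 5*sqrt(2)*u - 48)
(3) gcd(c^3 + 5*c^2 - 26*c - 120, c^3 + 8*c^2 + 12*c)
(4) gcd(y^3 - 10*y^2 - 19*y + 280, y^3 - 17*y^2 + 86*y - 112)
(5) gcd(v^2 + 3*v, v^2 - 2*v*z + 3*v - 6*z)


(1) = b - 8
(2) = 1
(3) = gcd((c - 5)*(c + 4)*(c + 6), c*(c + 2)*(c + 6)) = c + 6
(4) = gcd((y - 8)*(y - 7)*(y + 5), (y - 8)*(y - 7)*(y - 2)) = y^2 - 15*y + 56
(5) = v + 3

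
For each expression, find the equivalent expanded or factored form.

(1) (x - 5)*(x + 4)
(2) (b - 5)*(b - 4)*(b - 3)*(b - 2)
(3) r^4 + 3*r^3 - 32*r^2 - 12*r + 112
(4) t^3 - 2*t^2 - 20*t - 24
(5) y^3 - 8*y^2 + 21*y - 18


(1) = x^2 - x - 20
(2) = b^4 - 14*b^3 + 71*b^2 - 154*b + 120
(3) = (r - 4)*(r - 2)*(r + 2)*(r + 7)
(4) = (t - 6)*(t + 2)^2
(5) = (y - 3)^2*(y - 2)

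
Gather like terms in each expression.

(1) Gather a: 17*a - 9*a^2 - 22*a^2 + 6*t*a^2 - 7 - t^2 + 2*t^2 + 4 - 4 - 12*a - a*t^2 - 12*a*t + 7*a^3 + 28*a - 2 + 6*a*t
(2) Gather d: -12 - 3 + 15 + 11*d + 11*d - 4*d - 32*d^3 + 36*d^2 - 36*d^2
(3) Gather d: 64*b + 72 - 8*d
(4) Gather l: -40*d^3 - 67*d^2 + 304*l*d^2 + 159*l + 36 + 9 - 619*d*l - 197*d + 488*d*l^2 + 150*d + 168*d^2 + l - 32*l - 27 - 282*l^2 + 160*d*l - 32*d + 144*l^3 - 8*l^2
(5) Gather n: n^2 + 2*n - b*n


(1) = 7*a^3 + a^2*(6*t - 31) + a*(-t^2 - 6*t + 33) + t^2 - 9
(2) = -32*d^3 + 18*d
(3) = 64*b - 8*d + 72
(4) = -40*d^3 + 101*d^2 - 79*d + 144*l^3 + l^2*(488*d - 290) + l*(304*d^2 - 459*d + 128) + 18
(5) = n^2 + n*(2 - b)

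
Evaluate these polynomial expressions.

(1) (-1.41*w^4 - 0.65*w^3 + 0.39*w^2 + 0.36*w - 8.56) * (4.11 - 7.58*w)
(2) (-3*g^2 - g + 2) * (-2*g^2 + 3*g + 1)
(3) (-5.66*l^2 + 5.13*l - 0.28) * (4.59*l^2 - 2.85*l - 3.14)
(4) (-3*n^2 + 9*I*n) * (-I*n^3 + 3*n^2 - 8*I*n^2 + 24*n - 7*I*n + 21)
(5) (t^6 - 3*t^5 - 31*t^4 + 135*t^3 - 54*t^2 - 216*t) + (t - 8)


(1) = 10.6878*w^5 - 0.8681*w^4 - 5.6277*w^3 - 1.1259*w^2 + 66.3644*w - 35.1816
(2) = 6*g^4 - 7*g^3 - 10*g^2 + 5*g + 2
(3) = -25.9794*l^4 + 39.6777*l^3 + 1.8667*l^2 - 15.3102*l + 0.8792
(4) = 3*I*n^5 + 24*I*n^4 + 48*I*n^3 + 216*I*n^2 + 189*I*n
(5) = t^6 - 3*t^5 - 31*t^4 + 135*t^3 - 54*t^2 - 215*t - 8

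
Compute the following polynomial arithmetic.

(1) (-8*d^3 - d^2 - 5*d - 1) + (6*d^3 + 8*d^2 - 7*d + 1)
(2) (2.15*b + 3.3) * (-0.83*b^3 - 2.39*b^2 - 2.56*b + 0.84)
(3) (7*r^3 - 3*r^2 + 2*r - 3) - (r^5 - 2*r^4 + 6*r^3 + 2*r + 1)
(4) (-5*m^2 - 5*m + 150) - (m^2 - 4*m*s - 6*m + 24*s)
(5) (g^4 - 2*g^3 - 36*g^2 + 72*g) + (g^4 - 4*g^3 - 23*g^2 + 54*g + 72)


(1) = -2*d^3 + 7*d^2 - 12*d
(2) = -1.7845*b^4 - 7.8775*b^3 - 13.391*b^2 - 6.642*b + 2.772
(3) = -r^5 + 2*r^4 + r^3 - 3*r^2 - 4
(4) = -6*m^2 + 4*m*s + m - 24*s + 150
(5) = 2*g^4 - 6*g^3 - 59*g^2 + 126*g + 72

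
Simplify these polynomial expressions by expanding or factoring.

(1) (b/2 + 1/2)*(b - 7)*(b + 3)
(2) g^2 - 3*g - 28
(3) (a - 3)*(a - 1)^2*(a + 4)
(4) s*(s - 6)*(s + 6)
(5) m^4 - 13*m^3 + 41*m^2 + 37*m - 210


(1) = b^3/2 - 3*b^2/2 - 25*b/2 - 21/2
(2) = (g - 7)*(g + 4)
(3) = a^4 - a^3 - 13*a^2 + 25*a - 12
(4) = s^3 - 36*s
(5) = (m - 7)*(m - 5)*(m - 3)*(m + 2)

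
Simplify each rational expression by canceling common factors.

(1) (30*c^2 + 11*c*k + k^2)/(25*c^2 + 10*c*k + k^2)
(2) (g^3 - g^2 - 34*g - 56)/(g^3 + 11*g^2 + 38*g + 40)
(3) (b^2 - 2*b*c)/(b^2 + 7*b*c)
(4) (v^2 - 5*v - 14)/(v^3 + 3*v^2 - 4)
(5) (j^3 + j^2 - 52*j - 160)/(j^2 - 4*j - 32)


(1) = (6*c + k)/(5*c + k)
(2) = (g - 7)/(g + 5)
(3) = (b - 2*c)/(b + 7*c)
(4) = (v - 7)/(v^2 + v - 2)
(5) = j + 5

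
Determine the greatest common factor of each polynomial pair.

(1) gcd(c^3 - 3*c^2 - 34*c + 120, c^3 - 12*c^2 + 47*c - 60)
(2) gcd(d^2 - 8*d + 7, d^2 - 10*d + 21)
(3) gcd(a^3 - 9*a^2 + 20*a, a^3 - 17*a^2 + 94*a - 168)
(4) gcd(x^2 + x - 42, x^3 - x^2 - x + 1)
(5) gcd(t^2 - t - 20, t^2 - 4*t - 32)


(1) = gcd((c - 5)*(c - 4)*(c + 6), (c - 5)*(c - 4)*(c - 3)) = c^2 - 9*c + 20
(2) = gcd((d - 7)*(d - 1), (d - 7)*(d - 3)) = d - 7
(3) = gcd(a*(a - 5)*(a - 4), (a - 7)*(a - 6)*(a - 4)) = a - 4
(4) = 1
(5) = gcd((t - 5)*(t + 4), (t - 8)*(t + 4)) = t + 4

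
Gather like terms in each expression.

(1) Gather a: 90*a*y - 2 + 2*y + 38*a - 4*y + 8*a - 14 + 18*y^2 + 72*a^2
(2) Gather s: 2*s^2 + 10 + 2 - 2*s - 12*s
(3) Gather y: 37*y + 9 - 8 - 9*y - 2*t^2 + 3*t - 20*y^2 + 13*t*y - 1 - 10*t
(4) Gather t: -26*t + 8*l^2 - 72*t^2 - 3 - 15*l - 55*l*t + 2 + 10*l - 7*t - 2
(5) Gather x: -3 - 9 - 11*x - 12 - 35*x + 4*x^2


(1) = 72*a^2 + a*(90*y + 46) + 18*y^2 - 2*y - 16
(2) = 2*s^2 - 14*s + 12
(3) = -2*t^2 - 7*t - 20*y^2 + y*(13*t + 28)
(4) = 8*l^2 - 5*l - 72*t^2 + t*(-55*l - 33) - 3
(5) = 4*x^2 - 46*x - 24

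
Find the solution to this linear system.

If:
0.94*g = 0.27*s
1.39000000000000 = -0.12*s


Then:
g = -3.33
s = -11.58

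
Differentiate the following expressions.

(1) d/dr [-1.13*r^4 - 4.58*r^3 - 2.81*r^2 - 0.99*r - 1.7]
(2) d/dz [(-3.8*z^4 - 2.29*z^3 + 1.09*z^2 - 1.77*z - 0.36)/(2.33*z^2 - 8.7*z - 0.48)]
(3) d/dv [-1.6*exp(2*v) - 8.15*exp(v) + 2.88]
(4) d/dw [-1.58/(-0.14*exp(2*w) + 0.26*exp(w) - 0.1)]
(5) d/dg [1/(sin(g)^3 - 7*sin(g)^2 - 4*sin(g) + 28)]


(1) = -4.52*r^3 - 13.74*r^2 - 5.62*r - 0.99
(2) = (-17.708*z^5 + 93.8443*z^4 + 47.142*z^3 - 2.0613*z^2 + 0.6312*z - 2.2824)/(5.4289*z^4 - 40.542*z^3 + 73.4532*z^2 + 8.352*z + 0.2304)
(3) = (-3.2*exp(v) - 8.15)*exp(v)
(4) = (0.4108 - 0.4424*exp(w))*exp(w)/(0.14*exp(2*w) - 0.26*exp(w) + 0.1)^2
(5) = (-3*sin(g)^2 + 14*sin(g) + 4)*cos(g)/(sin(g)^3 - 7*sin(g)^2 - 4*sin(g) + 28)^2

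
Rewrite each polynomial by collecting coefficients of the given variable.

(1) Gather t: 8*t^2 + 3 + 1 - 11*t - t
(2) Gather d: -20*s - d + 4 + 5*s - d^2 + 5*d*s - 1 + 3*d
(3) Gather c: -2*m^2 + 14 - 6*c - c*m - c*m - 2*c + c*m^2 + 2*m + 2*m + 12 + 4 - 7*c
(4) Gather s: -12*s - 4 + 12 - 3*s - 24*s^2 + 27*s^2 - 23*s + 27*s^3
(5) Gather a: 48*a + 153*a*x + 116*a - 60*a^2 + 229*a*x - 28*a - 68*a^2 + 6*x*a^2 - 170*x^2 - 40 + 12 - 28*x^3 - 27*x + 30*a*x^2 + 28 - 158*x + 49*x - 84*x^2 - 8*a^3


(1) = 8*t^2 - 12*t + 4
(2) = -d^2 + d*(5*s + 2) - 15*s + 3
(3) = c*(m^2 - 2*m - 15) - 2*m^2 + 4*m + 30
(4) = 27*s^3 + 3*s^2 - 38*s + 8
(5) = -8*a^3 + a^2*(6*x - 128) + a*(30*x^2 + 382*x + 136) - 28*x^3 - 254*x^2 - 136*x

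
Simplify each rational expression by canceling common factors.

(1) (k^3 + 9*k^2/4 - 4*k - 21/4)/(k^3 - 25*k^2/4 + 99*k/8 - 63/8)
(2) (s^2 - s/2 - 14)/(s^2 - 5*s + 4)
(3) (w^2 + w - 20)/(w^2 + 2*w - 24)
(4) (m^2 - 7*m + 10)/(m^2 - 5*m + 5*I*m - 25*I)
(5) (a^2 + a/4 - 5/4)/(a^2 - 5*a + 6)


(1) = (2*k^2 + 8*k + 6)/(2*k^2 - 9*k + 9)
(2) = (2*s + 7)/(2*s - 2)
(3) = (w + 5)/(w + 6)
(4) = (m - 2)/(m + 5*I)
(5) = (4*a^2 + a - 5)/(4*a^2 - 20*a + 24)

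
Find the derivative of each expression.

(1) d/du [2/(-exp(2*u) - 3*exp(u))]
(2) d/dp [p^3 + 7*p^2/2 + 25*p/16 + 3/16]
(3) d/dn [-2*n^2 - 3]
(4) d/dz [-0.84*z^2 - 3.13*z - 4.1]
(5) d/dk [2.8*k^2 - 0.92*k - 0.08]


(1) = 2*(2*exp(u) + 3)*exp(-u)/(exp(u) + 3)^2
(2) = 3*p^2 + 7*p + 25/16
(3) = -4*n
(4) = -1.68*z - 3.13
(5) = 5.6*k - 0.92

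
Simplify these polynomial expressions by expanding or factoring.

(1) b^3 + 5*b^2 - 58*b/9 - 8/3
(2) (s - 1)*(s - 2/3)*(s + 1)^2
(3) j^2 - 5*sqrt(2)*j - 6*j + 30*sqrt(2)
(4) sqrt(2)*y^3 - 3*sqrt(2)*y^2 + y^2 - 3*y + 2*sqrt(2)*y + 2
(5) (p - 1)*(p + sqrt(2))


(1) = (b - 4/3)*(b + 1/3)*(b + 6)
(2) = s^4 + s^3/3 - 5*s^2/3 - s/3 + 2/3
(3) = (j - 6)*(j - 5*sqrt(2))
(4) = (y - 2)*(y - 1)*(sqrt(2)*y + 1)
(5) = p^2 - p + sqrt(2)*p - sqrt(2)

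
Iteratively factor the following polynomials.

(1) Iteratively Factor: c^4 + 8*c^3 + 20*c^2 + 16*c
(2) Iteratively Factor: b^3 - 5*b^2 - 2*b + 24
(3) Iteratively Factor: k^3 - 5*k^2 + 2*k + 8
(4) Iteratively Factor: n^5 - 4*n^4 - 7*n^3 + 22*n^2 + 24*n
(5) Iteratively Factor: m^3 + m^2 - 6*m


(1) = (c + 2)*(c^3 + 6*c^2 + 8*c) = (c + 2)*(c + 4)*(c^2 + 2*c) = (c + 2)^2*(c + 4)*(c)
(2) = (b + 2)*(b^2 - 7*b + 12) = (b - 3)*(b + 2)*(b - 4)
(3) = (k - 4)*(k^2 - k - 2) = (k - 4)*(k + 1)*(k - 2)
(4) = (n - 3)*(n^4 - n^3 - 10*n^2 - 8*n) = (n - 3)*(n + 1)*(n^3 - 2*n^2 - 8*n) = (n - 3)*(n + 1)*(n + 2)*(n^2 - 4*n) = (n - 4)*(n - 3)*(n + 1)*(n + 2)*(n)
(5) = (m - 2)*(m^2 + 3*m) = m*(m - 2)*(m + 3)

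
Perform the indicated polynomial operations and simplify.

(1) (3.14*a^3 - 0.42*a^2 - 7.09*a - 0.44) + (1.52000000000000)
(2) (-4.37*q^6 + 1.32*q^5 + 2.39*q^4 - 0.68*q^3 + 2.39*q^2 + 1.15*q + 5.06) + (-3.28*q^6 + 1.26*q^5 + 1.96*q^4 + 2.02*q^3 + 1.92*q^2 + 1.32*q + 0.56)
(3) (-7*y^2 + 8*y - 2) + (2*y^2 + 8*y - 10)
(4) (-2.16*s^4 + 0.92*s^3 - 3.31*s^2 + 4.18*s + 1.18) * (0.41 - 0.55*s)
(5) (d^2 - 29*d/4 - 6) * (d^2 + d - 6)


(1) = 3.14*a^3 - 0.42*a^2 - 7.09*a + 1.08
(2) = -7.65*q^6 + 2.58*q^5 + 4.35*q^4 + 1.34*q^3 + 4.31*q^2 + 2.47*q + 5.62
(3) = -5*y^2 + 16*y - 12
(4) = 1.188*s^5 - 1.3916*s^4 + 2.1977*s^3 - 3.6561*s^2 + 1.0648*s + 0.4838
(5) = d^4 - 25*d^3/4 - 77*d^2/4 + 75*d/2 + 36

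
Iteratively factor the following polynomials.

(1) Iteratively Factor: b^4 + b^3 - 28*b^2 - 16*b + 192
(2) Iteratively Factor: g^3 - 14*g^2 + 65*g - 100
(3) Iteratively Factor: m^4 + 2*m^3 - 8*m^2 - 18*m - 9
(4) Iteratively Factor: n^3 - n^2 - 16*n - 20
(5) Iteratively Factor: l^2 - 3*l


(1) = (b + 4)*(b^3 - 3*b^2 - 16*b + 48) = (b - 4)*(b + 4)*(b^2 + b - 12) = (b - 4)*(b + 4)^2*(b - 3)
(2) = (g - 5)*(g^2 - 9*g + 20) = (g - 5)^2*(g - 4)
(3) = (m + 1)*(m^3 + m^2 - 9*m - 9) = (m + 1)*(m + 3)*(m^2 - 2*m - 3) = (m + 1)^2*(m + 3)*(m - 3)
(4) = (n + 2)*(n^2 - 3*n - 10) = (n + 2)^2*(n - 5)
(5) = (l - 3)*(l)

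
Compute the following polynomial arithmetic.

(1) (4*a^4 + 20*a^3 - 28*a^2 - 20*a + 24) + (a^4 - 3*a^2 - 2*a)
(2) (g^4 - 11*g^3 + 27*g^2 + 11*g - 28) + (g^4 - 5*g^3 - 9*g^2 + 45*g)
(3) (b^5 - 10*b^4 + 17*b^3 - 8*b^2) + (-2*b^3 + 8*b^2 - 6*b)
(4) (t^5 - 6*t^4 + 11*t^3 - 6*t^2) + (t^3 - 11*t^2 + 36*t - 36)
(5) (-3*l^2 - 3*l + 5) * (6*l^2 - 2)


(1) = 5*a^4 + 20*a^3 - 31*a^2 - 22*a + 24
(2) = 2*g^4 - 16*g^3 + 18*g^2 + 56*g - 28
(3) = b^5 - 10*b^4 + 15*b^3 - 6*b
(4) = t^5 - 6*t^4 + 12*t^3 - 17*t^2 + 36*t - 36
(5) = -18*l^4 - 18*l^3 + 36*l^2 + 6*l - 10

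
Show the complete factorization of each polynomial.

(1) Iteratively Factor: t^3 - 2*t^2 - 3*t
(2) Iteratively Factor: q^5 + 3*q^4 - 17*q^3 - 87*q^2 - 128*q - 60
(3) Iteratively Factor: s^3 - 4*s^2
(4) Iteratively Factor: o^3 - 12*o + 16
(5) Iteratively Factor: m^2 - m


(1) = (t)*(t^2 - 2*t - 3) = t*(t + 1)*(t - 3)
(2) = (q + 3)*(q^4 - 17*q^2 - 36*q - 20) = (q - 5)*(q + 3)*(q^3 + 5*q^2 + 8*q + 4) = (q - 5)*(q + 1)*(q + 3)*(q^2 + 4*q + 4) = (q - 5)*(q + 1)*(q + 2)*(q + 3)*(q + 2)
(3) = (s - 4)*(s^2) = s*(s - 4)*(s)
(4) = (o - 2)*(o^2 + 2*o - 8) = (o - 2)*(o + 4)*(o - 2)
(5) = (m - 1)*(m)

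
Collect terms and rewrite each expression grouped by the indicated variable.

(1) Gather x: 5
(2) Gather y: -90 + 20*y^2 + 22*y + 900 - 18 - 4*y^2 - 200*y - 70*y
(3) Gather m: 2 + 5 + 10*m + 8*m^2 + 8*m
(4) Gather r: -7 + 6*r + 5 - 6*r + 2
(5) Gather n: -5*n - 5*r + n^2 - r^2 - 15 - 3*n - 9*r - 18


(1) = 5
(2) = 16*y^2 - 248*y + 792
(3) = 8*m^2 + 18*m + 7
(4) = 0
(5) = n^2 - 8*n - r^2 - 14*r - 33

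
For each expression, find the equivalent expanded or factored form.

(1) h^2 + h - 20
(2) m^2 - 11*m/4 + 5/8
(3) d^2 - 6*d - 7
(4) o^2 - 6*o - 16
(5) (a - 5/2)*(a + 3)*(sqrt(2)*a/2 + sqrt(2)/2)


(1) = (h - 4)*(h + 5)
(2) = (m - 5/2)*(m - 1/4)
(3) = (d - 7)*(d + 1)
(4) = (o - 8)*(o + 2)
(5) = sqrt(2)*a^3/2 + 3*sqrt(2)*a^2/4 - 7*sqrt(2)*a/2 - 15*sqrt(2)/4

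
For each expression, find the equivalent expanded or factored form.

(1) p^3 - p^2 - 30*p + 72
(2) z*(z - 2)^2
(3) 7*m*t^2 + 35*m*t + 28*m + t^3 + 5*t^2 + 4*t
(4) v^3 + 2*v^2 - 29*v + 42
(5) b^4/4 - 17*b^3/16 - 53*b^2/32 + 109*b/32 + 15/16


(1) = (p - 4)*(p - 3)*(p + 6)
(2) = z^3 - 4*z^2 + 4*z
(3) = (7*m + t)*(t + 1)*(t + 4)
(4) = (v - 3)*(v - 2)*(v + 7)
(5) = (b/4 + 1/2)*(b - 5)*(b - 3/2)*(b + 1/4)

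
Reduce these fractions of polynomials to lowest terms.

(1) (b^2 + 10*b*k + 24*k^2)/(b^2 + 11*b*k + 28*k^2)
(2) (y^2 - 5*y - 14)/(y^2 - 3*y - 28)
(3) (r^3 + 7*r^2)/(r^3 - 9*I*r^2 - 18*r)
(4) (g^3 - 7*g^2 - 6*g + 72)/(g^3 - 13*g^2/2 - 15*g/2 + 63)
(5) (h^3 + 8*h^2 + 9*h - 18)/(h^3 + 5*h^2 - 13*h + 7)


(1) = (b + 6*k)/(b + 7*k)
(2) = (y + 2)/(y + 4)
(3) = (r^2 + 7*r)/(r^2 - 9*I*r - 18)
(4) = (2*g - 8)/(2*g - 7)
(5) = (h^2 + 9*h + 18)/(h^2 + 6*h - 7)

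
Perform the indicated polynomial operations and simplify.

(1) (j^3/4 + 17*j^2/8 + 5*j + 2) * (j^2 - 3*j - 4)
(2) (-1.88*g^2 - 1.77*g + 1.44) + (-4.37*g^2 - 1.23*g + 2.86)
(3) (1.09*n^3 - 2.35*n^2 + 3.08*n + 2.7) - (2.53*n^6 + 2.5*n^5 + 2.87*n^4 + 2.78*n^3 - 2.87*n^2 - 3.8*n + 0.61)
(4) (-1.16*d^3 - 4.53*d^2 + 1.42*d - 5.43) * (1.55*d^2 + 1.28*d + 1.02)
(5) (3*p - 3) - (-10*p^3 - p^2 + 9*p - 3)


(1) = j^5/4 + 11*j^4/8 - 19*j^3/8 - 43*j^2/2 - 26*j - 8
(2) = -6.25*g^2 - 3.0*g + 4.3
(3) = -2.53*n^6 - 2.5*n^5 - 2.87*n^4 - 1.69*n^3 + 0.52*n^2 + 6.88*n + 2.09
(4) = -1.798*d^5 - 8.5063*d^4 - 4.7806*d^3 - 11.2195*d^2 - 5.502*d - 5.5386
(5) = 10*p^3 + p^2 - 6*p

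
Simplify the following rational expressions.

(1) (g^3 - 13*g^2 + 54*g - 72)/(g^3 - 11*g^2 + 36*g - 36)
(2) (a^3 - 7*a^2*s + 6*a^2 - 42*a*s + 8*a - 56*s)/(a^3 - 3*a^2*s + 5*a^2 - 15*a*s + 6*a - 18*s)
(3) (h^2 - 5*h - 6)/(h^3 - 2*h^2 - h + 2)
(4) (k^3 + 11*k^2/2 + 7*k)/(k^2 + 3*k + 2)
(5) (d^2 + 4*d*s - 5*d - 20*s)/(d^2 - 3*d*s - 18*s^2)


(1) = (g - 4)/(g - 2)
(2) = (-a^2 + 7*a*s - 4*a + 28*s)/(-a^2 + 3*a*s - 3*a + 9*s)
(3) = (h - 6)/(h^2 - 3*h + 2)
(4) = (2*k^2 + 7*k)/(2*k + 2)
(5) = (-d^2 - 4*d*s + 5*d + 20*s)/(-d^2 + 3*d*s + 18*s^2)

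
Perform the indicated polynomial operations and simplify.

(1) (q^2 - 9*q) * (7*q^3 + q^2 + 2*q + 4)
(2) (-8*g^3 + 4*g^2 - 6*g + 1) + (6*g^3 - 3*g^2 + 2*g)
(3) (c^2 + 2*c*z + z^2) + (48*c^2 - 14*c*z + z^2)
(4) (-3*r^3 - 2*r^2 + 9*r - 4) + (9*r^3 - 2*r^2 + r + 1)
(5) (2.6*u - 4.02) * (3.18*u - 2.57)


(1) = 7*q^5 - 62*q^4 - 7*q^3 - 14*q^2 - 36*q
(2) = -2*g^3 + g^2 - 4*g + 1
(3) = 49*c^2 - 12*c*z + 2*z^2
(4) = 6*r^3 - 4*r^2 + 10*r - 3
(5) = 8.268*u^2 - 19.4656*u + 10.3314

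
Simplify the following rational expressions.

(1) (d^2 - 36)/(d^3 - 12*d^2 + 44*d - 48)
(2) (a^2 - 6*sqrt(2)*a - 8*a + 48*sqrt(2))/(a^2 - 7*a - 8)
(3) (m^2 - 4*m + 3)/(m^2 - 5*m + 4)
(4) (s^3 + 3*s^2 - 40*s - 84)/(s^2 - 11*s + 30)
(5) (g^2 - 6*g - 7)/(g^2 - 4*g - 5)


(1) = (d + 6)/(d^2 - 6*d + 8)
(2) = (a - 6*sqrt(2))/(a + 1)
(3) = (m - 3)/(m - 4)
(4) = (s^2 + 9*s + 14)/(s - 5)
(5) = (g - 7)/(g - 5)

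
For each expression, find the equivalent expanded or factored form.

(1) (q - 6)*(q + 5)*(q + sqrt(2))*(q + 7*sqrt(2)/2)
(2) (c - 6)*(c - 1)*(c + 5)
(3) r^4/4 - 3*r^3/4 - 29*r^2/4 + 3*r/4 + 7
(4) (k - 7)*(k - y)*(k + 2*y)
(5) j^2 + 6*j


(1) = q^4 - q^3 + 9*sqrt(2)*q^3/2 - 23*q^2 - 9*sqrt(2)*q^2/2 - 135*sqrt(2)*q - 7*q - 210
(2) = c^3 - 2*c^2 - 29*c + 30
(3) = (r/4 + 1)*(r - 7)*(r - 1)*(r + 1)
(4) = k^3 + k^2*y - 7*k^2 - 2*k*y^2 - 7*k*y + 14*y^2
(5) = j*(j + 6)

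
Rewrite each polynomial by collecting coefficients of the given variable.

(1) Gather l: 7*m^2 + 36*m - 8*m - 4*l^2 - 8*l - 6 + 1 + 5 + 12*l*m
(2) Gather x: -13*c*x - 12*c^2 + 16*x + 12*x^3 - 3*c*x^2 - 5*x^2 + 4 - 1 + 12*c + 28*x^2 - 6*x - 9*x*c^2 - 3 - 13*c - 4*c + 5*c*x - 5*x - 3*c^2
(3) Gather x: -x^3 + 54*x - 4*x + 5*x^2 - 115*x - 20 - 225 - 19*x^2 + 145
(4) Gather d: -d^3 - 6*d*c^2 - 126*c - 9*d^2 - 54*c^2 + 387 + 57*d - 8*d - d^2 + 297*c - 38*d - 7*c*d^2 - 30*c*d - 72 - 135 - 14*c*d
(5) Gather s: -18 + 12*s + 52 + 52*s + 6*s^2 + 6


(1) = -4*l^2 + l*(12*m - 8) + 7*m^2 + 28*m
(2) = -15*c^2 - 5*c + 12*x^3 + x^2*(23 - 3*c) + x*(-9*c^2 - 8*c + 5)
(3) = -x^3 - 14*x^2 - 65*x - 100
(4) = -54*c^2 + 171*c - d^3 + d^2*(-7*c - 10) + d*(-6*c^2 - 44*c + 11) + 180
(5) = 6*s^2 + 64*s + 40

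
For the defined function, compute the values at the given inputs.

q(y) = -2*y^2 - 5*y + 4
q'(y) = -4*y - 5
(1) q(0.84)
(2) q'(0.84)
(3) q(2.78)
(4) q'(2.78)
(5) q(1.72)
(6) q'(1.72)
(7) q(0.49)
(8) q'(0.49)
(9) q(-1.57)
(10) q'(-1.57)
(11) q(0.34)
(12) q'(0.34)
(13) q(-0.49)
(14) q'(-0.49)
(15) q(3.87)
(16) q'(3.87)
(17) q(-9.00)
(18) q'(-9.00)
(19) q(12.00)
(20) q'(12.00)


(1) = -1.61
(2) = -8.36
(3) = -25.36
(4) = -16.12
(5) = -10.52
(6) = -11.88
(7) = 1.07
(8) = -6.96
(9) = 6.92
(10) = 1.28
(11) = 2.07
(12) = -6.36
(13) = 5.97
(14) = -3.04
(15) = -45.30
(16) = -20.48
(17) = -113.00
(18) = 31.00
(19) = -344.00
(20) = -53.00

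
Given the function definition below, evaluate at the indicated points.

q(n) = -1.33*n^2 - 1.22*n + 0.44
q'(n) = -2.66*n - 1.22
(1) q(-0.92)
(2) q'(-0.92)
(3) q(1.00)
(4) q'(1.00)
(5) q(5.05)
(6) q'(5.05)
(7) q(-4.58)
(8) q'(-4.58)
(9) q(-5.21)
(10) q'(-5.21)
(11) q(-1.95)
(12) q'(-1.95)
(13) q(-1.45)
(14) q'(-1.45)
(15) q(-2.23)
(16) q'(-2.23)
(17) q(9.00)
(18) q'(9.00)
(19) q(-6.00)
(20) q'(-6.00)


(1) = 0.44
(2) = 1.23
(3) = -2.11
(4) = -3.88
(5) = -39.64
(6) = -14.65
(7) = -21.87
(8) = 10.96
(9) = -29.31
(10) = 12.64
(11) = -2.24
(12) = 3.97
(13) = -0.59
(14) = 2.64
(15) = -3.45
(16) = 4.71
(17) = -118.27
(18) = -25.16
(19) = -40.12
(20) = 14.74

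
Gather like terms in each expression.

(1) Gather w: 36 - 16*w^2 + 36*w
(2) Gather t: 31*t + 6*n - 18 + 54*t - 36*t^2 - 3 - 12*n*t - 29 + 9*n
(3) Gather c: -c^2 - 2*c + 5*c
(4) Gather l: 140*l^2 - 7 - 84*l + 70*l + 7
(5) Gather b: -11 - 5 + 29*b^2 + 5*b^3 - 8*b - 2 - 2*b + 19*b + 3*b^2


(1) = -16*w^2 + 36*w + 36
(2) = 15*n - 36*t^2 + t*(85 - 12*n) - 50
(3) = -c^2 + 3*c
(4) = 140*l^2 - 14*l
(5) = 5*b^3 + 32*b^2 + 9*b - 18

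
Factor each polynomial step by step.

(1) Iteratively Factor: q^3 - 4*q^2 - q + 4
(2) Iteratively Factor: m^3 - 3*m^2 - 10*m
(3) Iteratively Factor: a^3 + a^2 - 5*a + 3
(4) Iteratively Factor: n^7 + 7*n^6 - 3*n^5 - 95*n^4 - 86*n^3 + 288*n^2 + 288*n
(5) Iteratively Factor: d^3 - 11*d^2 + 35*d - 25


(1) = (q - 1)*(q^2 - 3*q - 4) = (q - 1)*(q + 1)*(q - 4)
(2) = (m)*(m^2 - 3*m - 10) = m*(m - 5)*(m + 2)
(3) = (a + 3)*(a^2 - 2*a + 1) = (a - 1)*(a + 3)*(a - 1)
(4) = (n + 3)*(n^6 + 4*n^5 - 15*n^4 - 50*n^3 + 64*n^2 + 96*n) = (n + 3)*(n + 4)*(n^5 - 15*n^3 + 10*n^2 + 24*n) = (n - 3)*(n + 3)*(n + 4)*(n^4 + 3*n^3 - 6*n^2 - 8*n) = (n - 3)*(n - 2)*(n + 3)*(n + 4)*(n^3 + 5*n^2 + 4*n) = (n - 3)*(n - 2)*(n + 3)*(n + 4)^2*(n^2 + n) = (n - 3)*(n - 2)*(n + 1)*(n + 3)*(n + 4)^2*(n)
(5) = (d - 5)*(d^2 - 6*d + 5) = (d - 5)*(d - 1)*(d - 5)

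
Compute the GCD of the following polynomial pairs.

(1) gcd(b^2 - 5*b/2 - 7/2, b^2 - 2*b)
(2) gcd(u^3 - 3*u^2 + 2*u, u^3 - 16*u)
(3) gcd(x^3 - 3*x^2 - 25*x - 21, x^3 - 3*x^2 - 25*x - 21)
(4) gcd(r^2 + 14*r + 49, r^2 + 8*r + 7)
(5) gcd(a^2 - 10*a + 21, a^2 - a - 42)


(1) = 1
(2) = u
(3) = gcd((x - 7)*(x + 1)*(x + 3), (x - 7)*(x + 1)*(x + 3)) = x^3 - 3*x^2 - 25*x - 21
(4) = r + 7
(5) = gcd((a - 7)*(a - 3), (a - 7)*(a + 6)) = a - 7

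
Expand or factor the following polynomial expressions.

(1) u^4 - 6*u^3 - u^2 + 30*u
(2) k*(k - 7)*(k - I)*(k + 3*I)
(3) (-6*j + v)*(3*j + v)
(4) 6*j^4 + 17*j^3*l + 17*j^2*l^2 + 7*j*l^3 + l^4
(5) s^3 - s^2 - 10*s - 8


(1) = u*(u - 5)*(u - 3)*(u + 2)
(2) = k^4 - 7*k^3 + 2*I*k^3 + 3*k^2 - 14*I*k^2 - 21*k
(3) = -18*j^2 - 3*j*v + v^2
(4) = (j + l)^2*(2*j + l)*(3*j + l)
(5) = (s - 4)*(s + 1)*(s + 2)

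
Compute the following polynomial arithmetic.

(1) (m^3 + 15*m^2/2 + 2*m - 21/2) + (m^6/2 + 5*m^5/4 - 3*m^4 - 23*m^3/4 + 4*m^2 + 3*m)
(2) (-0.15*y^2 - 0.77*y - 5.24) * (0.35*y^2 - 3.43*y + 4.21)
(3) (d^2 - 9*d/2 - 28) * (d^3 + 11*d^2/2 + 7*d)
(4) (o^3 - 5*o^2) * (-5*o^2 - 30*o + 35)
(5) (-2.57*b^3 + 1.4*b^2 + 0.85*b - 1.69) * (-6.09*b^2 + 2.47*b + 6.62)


(1) = m^6/2 + 5*m^5/4 - 3*m^4 - 19*m^3/4 + 23*m^2/2 + 5*m - 21/2
(2) = -0.0525*y^4 + 0.245*y^3 + 0.1756*y^2 + 14.7315*y - 22.0604
(3) = d^5 + d^4 - 183*d^3/4 - 371*d^2/2 - 196*d
(4) = -5*o^5 - 5*o^4 + 185*o^3 - 175*o^2
(5) = 15.6513*b^5 - 14.8739*b^4 - 18.7319*b^3 + 21.6596*b^2 + 1.4527*b - 11.1878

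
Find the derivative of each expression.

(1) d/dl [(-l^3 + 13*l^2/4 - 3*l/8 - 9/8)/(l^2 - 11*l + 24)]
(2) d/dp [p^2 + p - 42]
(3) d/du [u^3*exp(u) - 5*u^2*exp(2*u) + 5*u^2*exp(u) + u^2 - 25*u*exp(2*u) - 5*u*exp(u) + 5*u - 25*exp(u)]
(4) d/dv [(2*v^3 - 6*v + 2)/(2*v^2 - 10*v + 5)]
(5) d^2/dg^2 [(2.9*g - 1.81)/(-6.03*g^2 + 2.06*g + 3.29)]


(1) = (-l^2 + 16*l - 19/8)/(l^2 - 16*l + 64)
(2) = 2*p + 1
(3) = u^3*exp(u) - 10*u^2*exp(2*u) + 8*u^2*exp(u) - 60*u*exp(2*u) + 5*u*exp(u) + 2*u - 25*exp(2*u) - 30*exp(u) + 5
(4) = 2*(2*v^4 - 20*v^3 + 21*v^2 - 4*v - 5)/(4*v^4 - 40*v^3 + 120*v^2 - 100*v + 25)
(5) = ((2.9*g - 1.81)*(12.06*g - 2.06)*(24.12*g - 4.12) + (104.922*g - 33.7766)*(-6.03*g^2 + 2.06*g + 3.29))/(-6.03*g^2 + 2.06*g + 3.29)^3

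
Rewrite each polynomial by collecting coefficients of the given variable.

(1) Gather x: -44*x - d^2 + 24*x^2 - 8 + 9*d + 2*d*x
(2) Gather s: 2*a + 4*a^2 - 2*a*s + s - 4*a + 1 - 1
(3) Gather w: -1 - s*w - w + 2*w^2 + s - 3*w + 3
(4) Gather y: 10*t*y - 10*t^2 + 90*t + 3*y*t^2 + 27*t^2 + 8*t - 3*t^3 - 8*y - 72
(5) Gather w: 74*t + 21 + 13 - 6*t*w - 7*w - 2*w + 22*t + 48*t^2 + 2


(1) = -d^2 + 9*d + 24*x^2 + x*(2*d - 44) - 8
(2) = 4*a^2 - 2*a + s*(1 - 2*a)
(3) = s + 2*w^2 + w*(-s - 4) + 2
(4) = -3*t^3 + 17*t^2 + 98*t + y*(3*t^2 + 10*t - 8) - 72
(5) = 48*t^2 + 96*t + w*(-6*t - 9) + 36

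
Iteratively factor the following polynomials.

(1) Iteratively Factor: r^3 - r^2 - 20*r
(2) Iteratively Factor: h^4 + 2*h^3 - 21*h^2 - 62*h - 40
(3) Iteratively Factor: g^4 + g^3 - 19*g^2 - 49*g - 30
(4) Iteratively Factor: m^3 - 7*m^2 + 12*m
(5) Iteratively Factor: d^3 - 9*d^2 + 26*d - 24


(1) = (r - 5)*(r^2 + 4*r) = r*(r - 5)*(r + 4)
(2) = (h - 5)*(h^3 + 7*h^2 + 14*h + 8) = (h - 5)*(h + 2)*(h^2 + 5*h + 4) = (h - 5)*(h + 2)*(h + 4)*(h + 1)
(3) = (g + 2)*(g^3 - g^2 - 17*g - 15) = (g + 2)*(g + 3)*(g^2 - 4*g - 5) = (g + 1)*(g + 2)*(g + 3)*(g - 5)
(4) = (m - 3)*(m^2 - 4*m) = (m - 4)*(m - 3)*(m)
(5) = (d - 3)*(d^2 - 6*d + 8) = (d - 3)*(d - 2)*(d - 4)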